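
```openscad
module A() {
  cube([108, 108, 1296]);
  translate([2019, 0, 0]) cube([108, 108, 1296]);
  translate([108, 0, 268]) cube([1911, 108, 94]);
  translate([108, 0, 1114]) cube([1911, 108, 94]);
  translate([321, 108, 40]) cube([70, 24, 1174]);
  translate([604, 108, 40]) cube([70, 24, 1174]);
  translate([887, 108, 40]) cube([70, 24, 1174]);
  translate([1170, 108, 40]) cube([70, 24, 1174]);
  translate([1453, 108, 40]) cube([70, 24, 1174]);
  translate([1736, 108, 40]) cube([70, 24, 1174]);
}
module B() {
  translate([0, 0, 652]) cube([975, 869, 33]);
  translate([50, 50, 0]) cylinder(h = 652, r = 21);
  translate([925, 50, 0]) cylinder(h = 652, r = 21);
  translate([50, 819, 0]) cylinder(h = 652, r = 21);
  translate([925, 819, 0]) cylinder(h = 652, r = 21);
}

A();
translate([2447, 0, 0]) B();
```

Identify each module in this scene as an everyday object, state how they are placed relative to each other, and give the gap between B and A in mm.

The table's nearest face is 320 mm from the fence section's +x face.

A is a fence section. B is a table. The table is on the floor beside the fence section on its +x side. The gap between the table and the fence section is 320 mm.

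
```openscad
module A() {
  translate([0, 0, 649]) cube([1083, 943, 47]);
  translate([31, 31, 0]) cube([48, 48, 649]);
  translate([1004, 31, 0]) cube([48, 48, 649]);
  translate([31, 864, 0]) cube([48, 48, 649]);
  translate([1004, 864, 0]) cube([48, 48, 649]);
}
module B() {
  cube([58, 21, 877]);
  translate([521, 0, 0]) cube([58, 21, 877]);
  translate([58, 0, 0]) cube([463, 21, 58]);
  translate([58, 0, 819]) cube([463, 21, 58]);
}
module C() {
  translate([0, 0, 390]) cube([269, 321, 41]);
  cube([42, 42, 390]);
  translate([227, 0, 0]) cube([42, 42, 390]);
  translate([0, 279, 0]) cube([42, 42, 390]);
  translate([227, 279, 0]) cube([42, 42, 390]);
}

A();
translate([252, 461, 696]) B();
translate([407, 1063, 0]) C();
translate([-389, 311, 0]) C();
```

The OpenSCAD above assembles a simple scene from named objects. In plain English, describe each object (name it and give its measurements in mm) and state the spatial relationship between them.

A is a rectangular dining table. The top is 1083×943×47 mm with its upper surface at z = 696 mm. It stands on four 48×48 mm square legs, each inset 31 mm from the nearest pair of top edges, running from the floor to the underside of the top.

B is a picture frame with a 463×761 mm rectangular opening (x by z) and a uniform 58 mm border on every side. Frame depth is 21 mm along y. It is built from two vertical stiles running the full outside height and two horizontal rails spanning the gap between the stiles.

C is a four-legged stool. The seat is 269×321 mm, 41 mm thick, top at z = 431 mm. It stands on four square legs, each 42×42 mm in cross-section, from z = 0 to the seat underside, each flush with a corner of the seat.

The picture frame is on top of the table, centred. Two stools sit around the table at the +y, −x sides.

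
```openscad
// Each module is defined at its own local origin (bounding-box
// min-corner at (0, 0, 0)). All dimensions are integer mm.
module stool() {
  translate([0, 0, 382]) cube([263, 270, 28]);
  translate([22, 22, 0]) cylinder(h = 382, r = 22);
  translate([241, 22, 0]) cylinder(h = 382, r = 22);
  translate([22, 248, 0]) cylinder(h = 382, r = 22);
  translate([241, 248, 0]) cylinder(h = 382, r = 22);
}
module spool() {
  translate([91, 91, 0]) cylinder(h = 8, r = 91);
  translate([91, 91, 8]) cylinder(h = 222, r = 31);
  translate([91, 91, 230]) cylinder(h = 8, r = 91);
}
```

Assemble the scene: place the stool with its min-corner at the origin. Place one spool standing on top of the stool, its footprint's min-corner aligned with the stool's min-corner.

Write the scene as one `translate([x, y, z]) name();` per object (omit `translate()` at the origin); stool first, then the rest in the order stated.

stool();
translate([0, 0, 410]) spool();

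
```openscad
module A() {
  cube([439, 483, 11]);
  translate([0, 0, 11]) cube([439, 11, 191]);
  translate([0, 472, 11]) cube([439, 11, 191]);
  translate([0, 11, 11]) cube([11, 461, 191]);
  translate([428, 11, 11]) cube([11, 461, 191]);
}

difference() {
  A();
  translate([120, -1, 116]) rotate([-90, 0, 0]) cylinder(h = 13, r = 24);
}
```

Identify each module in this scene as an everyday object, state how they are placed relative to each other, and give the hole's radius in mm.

A is an open box. The open box has a circular hole through its front wall. The hole's radius is 24 mm.

The subtracted cylinder has r = 24 mm.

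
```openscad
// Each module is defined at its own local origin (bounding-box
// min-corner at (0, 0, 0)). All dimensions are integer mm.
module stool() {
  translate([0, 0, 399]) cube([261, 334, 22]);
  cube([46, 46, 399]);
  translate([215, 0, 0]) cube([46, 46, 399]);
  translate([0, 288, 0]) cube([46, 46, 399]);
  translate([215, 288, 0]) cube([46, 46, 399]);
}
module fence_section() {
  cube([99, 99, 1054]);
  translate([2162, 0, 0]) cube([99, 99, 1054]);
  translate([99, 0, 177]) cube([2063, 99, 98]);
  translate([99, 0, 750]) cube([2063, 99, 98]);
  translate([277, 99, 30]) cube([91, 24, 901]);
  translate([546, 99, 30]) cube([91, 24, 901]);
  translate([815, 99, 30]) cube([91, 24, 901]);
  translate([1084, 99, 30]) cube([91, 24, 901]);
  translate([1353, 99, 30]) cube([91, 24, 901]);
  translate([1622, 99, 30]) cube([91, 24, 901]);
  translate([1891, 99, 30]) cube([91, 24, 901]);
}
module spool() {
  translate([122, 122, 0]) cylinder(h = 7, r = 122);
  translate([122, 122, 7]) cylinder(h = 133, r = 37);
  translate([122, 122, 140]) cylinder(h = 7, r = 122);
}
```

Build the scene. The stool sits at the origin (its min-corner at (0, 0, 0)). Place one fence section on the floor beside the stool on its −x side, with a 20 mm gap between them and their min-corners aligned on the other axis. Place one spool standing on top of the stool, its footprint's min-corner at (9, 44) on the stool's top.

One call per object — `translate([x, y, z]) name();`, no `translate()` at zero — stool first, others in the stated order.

stool();
translate([-2281, 0, 0]) fence_section();
translate([9, 44, 421]) spool();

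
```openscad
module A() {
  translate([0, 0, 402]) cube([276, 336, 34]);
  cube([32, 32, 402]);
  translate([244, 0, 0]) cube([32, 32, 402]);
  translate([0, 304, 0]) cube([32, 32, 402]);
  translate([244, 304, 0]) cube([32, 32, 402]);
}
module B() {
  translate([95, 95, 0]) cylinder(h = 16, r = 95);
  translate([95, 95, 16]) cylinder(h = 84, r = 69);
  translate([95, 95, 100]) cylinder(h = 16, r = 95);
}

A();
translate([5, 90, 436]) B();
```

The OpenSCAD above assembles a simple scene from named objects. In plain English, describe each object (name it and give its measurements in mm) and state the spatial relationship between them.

A is a simple wooden stool: a rectangular seat 276 mm (x) by 336 mm (y), 34 mm thick, top face at z = 436 mm, on four square legs, each 32×32 mm in cross-section. The legs rest on z = 0, each flush with a corner of the seat.

B is a spool: two coaxial disc flanges of radius 95 mm and thickness 16 mm, joined by a core cylinder of radius 69 mm and height 84 mm. The lower flange rests on z = 0 and the three cylinders share a vertical axis.

The spool is on top of the stool.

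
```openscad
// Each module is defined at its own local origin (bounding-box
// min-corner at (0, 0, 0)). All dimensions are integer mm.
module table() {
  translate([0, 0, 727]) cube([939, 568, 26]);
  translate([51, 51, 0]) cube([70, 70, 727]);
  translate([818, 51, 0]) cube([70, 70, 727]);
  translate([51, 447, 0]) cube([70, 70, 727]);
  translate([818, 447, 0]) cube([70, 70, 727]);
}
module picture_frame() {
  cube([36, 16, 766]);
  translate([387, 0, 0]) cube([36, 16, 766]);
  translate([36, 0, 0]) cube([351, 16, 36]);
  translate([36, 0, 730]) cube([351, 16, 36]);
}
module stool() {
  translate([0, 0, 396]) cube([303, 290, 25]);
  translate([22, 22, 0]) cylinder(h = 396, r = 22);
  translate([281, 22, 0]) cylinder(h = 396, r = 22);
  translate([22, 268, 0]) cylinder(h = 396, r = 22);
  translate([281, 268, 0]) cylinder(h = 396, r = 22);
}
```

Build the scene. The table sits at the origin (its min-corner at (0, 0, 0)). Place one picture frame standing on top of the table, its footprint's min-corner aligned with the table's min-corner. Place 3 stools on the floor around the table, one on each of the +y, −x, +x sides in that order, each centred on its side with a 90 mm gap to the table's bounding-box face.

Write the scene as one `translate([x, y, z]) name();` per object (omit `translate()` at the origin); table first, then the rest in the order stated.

table();
translate([0, 0, 753]) picture_frame();
translate([318, 658, 0]) stool();
translate([-393, 139, 0]) stool();
translate([1029, 139, 0]) stool();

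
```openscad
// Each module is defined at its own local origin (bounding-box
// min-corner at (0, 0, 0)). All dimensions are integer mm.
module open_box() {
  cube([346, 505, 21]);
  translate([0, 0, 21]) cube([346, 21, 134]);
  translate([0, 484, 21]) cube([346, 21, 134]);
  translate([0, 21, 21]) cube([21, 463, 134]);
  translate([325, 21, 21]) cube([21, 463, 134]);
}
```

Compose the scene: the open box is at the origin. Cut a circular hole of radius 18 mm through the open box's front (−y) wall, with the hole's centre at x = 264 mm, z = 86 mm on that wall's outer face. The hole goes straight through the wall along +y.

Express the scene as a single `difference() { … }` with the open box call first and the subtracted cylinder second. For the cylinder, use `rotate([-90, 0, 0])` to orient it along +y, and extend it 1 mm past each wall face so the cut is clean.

difference() {
  open_box();
  translate([264, -1, 86]) rotate([-90, 0, 0]) cylinder(h = 23, r = 18);
}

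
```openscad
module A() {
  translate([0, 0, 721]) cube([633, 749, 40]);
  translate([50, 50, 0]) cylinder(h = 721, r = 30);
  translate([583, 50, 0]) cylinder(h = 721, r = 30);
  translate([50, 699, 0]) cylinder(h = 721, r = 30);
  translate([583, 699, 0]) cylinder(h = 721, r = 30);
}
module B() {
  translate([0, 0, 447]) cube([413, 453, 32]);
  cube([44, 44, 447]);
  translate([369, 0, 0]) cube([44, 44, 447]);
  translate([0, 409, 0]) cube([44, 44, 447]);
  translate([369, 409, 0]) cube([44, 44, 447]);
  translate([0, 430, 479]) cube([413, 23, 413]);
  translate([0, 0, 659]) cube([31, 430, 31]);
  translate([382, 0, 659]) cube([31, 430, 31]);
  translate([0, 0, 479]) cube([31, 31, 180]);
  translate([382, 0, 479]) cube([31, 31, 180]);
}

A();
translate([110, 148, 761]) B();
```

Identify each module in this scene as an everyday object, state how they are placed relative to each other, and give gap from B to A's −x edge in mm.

A is a table. B is a chair. The chair is on top of the table, centred. The gap from the chair to the table's −x edge is 110 mm.

The chair's min-x is at 110; the table's min-x is 0; gap = 110 mm.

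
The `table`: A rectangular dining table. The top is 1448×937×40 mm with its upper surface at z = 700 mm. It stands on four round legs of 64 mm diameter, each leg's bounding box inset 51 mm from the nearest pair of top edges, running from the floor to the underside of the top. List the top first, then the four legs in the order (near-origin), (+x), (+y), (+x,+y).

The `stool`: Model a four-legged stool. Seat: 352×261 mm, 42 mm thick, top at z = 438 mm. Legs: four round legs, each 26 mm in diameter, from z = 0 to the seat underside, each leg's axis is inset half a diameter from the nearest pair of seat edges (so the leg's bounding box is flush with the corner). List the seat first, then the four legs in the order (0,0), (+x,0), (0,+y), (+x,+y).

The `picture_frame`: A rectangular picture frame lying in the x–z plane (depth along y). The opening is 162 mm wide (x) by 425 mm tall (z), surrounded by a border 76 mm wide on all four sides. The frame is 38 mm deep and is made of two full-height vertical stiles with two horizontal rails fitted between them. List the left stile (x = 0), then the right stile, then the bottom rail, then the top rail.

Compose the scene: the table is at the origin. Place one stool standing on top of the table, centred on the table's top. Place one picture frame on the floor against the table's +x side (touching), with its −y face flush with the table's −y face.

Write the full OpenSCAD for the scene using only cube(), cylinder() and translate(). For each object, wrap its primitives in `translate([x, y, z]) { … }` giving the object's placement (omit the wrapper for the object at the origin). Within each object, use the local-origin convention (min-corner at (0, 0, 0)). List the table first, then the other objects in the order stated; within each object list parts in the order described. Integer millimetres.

translate([0, 0, 660]) cube([1448, 937, 40]);
translate([83, 83, 0]) cylinder(h = 660, r = 32);
translate([1365, 83, 0]) cylinder(h = 660, r = 32);
translate([83, 854, 0]) cylinder(h = 660, r = 32);
translate([1365, 854, 0]) cylinder(h = 660, r = 32);
translate([548, 338, 700]) {
  translate([0, 0, 396]) cube([352, 261, 42]);
  translate([13, 13, 0]) cylinder(h = 396, r = 13);
  translate([339, 13, 0]) cylinder(h = 396, r = 13);
  translate([13, 248, 0]) cylinder(h = 396, r = 13);
  translate([339, 248, 0]) cylinder(h = 396, r = 13);
}
translate([1448, 0, 0]) {
  cube([76, 38, 577]);
  translate([238, 0, 0]) cube([76, 38, 577]);
  translate([76, 0, 0]) cube([162, 38, 76]);
  translate([76, 0, 501]) cube([162, 38, 76]);
}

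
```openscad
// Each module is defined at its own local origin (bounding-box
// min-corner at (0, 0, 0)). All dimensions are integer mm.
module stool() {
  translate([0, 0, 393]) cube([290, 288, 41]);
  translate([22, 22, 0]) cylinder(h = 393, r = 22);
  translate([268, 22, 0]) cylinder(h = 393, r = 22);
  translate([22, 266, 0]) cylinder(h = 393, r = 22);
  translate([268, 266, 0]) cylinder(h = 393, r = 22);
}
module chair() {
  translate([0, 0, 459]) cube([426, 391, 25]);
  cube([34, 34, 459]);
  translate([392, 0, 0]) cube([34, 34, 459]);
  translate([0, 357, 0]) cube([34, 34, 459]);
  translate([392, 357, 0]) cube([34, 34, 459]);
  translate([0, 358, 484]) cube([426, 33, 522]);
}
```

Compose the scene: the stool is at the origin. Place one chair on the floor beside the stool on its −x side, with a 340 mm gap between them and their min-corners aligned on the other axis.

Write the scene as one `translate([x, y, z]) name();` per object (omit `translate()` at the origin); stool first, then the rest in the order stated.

stool();
translate([-766, 0, 0]) chair();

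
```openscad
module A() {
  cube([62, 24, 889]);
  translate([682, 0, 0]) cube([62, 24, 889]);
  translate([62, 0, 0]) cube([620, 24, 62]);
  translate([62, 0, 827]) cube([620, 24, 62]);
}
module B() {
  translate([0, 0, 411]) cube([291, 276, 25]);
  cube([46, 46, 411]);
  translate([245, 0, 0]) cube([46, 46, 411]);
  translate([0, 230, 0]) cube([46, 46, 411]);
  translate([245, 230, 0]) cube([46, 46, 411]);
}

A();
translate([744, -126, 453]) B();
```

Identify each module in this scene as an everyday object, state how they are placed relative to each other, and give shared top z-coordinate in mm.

A is a picture frame. B is a stool. The stool is beside the picture frame with their tops flush at z = 889. The shared top z-coordinate is 889 mm.

Both tops at z = 889 mm.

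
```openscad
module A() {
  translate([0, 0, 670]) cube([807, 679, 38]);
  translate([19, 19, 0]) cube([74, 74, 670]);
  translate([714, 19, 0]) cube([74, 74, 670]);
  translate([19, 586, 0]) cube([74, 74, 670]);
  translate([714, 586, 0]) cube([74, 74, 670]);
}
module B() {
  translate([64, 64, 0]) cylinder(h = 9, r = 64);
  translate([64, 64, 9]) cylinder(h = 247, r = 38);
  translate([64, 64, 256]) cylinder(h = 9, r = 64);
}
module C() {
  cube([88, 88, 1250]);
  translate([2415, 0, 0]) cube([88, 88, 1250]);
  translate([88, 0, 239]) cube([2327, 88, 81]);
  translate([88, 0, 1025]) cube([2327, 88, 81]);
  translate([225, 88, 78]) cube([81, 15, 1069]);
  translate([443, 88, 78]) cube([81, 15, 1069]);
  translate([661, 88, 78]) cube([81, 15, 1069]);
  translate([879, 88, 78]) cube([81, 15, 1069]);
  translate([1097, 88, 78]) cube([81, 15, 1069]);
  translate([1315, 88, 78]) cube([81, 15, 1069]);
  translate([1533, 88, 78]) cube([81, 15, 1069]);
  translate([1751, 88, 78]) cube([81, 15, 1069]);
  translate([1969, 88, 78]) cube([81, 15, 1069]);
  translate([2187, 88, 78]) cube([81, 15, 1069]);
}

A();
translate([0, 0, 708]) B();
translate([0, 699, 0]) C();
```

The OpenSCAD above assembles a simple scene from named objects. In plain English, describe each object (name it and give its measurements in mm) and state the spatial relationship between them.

A is a rectangular dining table. The top is 807×679×38 mm with its upper surface at z = 708 mm. It stands on four 74×74 mm square legs, each inset 19 mm from the nearest pair of top edges, running from the floor to the underside of the top.

B is a spool: two coaxial disc flanges of radius 64 mm and thickness 9 mm, joined by a core cylinder of radius 38 mm and height 247 mm. The lower flange rests on z = 0 and the three cylinders share a vertical axis.

C is a fence section. Two 88×88 mm posts, 1250 mm tall, stand on the floor with a clear span of 2327 mm between their inner faces. Two horizontal rails of 88×81 mm section span the gap between the posts with their undersides at z = 239 mm and z = 1025 mm, flush with the posts' −y face. 10 pickets, each 81 mm wide, 15 mm thick and 1069 mm tall, are fixed to the +y face of the rails with their bottoms at z = 78 mm, evenly spaced across the span with equal gaps (rounded down to the nearest mm) at the −x end and between each pair — any rounding remainder accumulates at the +x end.

The spool is on top of the table. The fence section is on the floor beside the table on its +y side.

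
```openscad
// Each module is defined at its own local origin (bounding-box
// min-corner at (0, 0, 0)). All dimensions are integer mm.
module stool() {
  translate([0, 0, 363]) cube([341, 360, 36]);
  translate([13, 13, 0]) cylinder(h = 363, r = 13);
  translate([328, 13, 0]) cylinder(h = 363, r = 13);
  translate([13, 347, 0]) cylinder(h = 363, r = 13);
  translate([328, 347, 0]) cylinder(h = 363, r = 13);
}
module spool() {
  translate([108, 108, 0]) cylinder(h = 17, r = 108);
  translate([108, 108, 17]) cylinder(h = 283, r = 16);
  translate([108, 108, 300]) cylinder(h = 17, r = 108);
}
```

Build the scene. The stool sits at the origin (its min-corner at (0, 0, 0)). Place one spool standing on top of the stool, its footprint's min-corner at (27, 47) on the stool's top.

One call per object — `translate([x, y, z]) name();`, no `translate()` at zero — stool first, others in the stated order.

stool();
translate([27, 47, 399]) spool();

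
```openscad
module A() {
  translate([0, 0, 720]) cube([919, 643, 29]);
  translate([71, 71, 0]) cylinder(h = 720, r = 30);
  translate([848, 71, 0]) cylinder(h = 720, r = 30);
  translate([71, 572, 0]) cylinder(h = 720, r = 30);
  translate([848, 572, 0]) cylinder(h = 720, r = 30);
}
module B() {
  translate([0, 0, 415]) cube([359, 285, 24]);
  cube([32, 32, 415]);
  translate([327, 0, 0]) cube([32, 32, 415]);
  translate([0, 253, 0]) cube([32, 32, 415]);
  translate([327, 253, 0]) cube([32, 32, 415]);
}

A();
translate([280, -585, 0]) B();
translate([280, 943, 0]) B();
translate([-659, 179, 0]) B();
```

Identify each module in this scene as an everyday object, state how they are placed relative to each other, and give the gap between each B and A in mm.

A is a table. B is a stool. Three stools sit around the table at the −y, +y, −x sides. The gap between each stool and the table is 300 mm.

Each stool's nearest face is 300 mm from the table's bounding box.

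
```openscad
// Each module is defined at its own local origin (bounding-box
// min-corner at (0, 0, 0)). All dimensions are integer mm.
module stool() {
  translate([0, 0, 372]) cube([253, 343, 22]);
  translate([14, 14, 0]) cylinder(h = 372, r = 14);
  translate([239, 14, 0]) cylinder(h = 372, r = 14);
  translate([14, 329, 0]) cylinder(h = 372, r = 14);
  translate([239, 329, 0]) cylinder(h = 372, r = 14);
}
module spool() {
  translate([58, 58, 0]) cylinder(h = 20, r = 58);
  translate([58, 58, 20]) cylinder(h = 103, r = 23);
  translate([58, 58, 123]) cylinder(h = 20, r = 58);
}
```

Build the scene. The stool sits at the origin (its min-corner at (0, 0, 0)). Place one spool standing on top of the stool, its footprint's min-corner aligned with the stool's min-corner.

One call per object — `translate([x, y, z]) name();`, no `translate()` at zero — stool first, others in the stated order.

stool();
translate([0, 0, 394]) spool();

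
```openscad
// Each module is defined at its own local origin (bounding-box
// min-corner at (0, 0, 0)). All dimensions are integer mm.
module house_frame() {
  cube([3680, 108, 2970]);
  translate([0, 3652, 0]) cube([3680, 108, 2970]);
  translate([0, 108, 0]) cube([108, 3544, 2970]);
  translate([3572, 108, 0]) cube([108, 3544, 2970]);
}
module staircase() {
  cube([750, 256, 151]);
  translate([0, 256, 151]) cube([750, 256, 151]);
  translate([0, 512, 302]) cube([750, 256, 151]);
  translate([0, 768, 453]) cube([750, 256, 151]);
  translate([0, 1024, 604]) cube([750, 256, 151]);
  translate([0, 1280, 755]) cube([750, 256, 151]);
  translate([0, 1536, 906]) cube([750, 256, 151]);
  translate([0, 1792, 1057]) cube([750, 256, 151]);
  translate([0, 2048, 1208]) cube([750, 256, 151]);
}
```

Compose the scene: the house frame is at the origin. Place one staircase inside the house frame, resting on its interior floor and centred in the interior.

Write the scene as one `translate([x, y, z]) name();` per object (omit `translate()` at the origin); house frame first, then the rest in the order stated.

house_frame();
translate([1465, 728, 0]) staircase();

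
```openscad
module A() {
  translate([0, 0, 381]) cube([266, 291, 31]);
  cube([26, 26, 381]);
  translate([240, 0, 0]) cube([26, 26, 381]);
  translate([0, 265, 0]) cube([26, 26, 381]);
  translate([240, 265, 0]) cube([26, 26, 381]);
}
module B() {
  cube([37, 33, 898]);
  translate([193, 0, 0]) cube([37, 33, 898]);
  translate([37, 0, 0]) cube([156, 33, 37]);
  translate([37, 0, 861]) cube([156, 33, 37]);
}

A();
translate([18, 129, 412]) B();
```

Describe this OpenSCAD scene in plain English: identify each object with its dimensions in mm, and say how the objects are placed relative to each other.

A is a four-legged stool. The seat is a 266×291×31 mm slab whose top surface is at z = 412 mm; four square legs, each 26×26 mm in cross-section, run from the floor (z = 0) to the underside of the seat, each flush with a corner of the seat.

B is a rectangular picture frame lying in the x–z plane (depth along y). The opening is 156 mm wide (x) by 824 mm tall (z), surrounded by a border 37 mm wide on all four sides. The frame is 33 mm deep and is made of two full-height vertical stiles with two horizontal rails fitted between them.

The picture frame is on top of the stool, centred.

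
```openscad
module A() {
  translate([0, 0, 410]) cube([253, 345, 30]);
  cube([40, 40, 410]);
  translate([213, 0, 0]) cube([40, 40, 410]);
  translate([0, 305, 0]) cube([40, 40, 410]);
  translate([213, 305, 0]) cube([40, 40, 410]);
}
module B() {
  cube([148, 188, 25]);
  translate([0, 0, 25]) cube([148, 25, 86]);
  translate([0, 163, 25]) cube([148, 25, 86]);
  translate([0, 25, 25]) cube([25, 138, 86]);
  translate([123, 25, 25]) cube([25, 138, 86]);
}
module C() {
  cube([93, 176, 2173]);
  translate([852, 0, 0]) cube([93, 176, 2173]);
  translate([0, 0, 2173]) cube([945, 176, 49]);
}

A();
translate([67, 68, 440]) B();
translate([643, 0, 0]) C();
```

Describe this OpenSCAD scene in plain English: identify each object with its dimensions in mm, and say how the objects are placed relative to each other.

A is a four-legged stool. The seat is a 253×345×30 mm slab whose top surface is at z = 440 mm; four square legs, each 40×40 mm in cross-section, run from the floor (z = 0) to the underside of the seat, each flush with a corner of the seat.

B is an open-topped rectangular box: outside dimensions 148×188×111 mm, with a uniform wall and base thickness of 25 mm. The base is a full 148×188 slab on the floor; four walls sit on top of the base. The front and back walls (the −y and +y sides) span the full width; the two side walls fit between them.

C is a rectangular door frame: two vertical jambs of 93×176 mm section, 2173 mm tall, with a clear opening 759 mm wide between their inner faces. A header 49 mm tall and 176 mm deep lies on top of the jambs and spans the full outside width.

The open box is on top of the stool. The door frame is on the floor beside the stool on its +x side.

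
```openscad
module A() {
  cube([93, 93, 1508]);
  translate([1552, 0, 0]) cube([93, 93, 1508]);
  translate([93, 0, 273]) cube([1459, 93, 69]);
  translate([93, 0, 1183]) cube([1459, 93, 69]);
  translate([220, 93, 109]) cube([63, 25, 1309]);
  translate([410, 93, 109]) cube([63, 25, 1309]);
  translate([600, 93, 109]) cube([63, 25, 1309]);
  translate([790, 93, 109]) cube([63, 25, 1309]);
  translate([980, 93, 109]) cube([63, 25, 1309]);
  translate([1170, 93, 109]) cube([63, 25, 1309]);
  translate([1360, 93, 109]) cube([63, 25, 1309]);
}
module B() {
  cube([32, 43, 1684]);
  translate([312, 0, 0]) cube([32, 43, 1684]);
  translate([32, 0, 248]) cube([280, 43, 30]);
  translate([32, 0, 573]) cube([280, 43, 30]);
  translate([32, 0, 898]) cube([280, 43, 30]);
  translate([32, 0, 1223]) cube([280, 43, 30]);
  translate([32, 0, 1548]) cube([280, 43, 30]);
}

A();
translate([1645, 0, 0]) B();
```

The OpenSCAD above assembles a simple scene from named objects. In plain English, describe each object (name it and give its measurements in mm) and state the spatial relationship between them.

A is a fence section. Two 93×93 mm posts, 1508 mm tall, stand on the floor with a clear span of 1459 mm between their inner faces. Two horizontal rails of 93×69 mm section span the gap between the posts with their undersides at z = 273 mm and z = 1183 mm, flush with the posts' −y face. 7 pickets, each 63 mm wide, 25 mm thick and 1309 mm tall, are fixed to the +y face of the rails with their bottoms at z = 109 mm, evenly spaced across the span with equal gaps (rounded down to the nearest mm) at the −x end and between each pair — any rounding remainder accumulates at the +x end.

B is a wooden ladder with two side rails of 32×43 mm section and 1684 mm height, set 344 mm apart overall. Between them run 5 rectangular rungs (43 mm deep, 30 mm thick), front faces flush with the rails' −y face. The bottom of the first rung is 248 mm above the floor and each subsequent rung is 325 mm higher than the one below.

The ladder is against the fence section's +x side, with their −y faces flush.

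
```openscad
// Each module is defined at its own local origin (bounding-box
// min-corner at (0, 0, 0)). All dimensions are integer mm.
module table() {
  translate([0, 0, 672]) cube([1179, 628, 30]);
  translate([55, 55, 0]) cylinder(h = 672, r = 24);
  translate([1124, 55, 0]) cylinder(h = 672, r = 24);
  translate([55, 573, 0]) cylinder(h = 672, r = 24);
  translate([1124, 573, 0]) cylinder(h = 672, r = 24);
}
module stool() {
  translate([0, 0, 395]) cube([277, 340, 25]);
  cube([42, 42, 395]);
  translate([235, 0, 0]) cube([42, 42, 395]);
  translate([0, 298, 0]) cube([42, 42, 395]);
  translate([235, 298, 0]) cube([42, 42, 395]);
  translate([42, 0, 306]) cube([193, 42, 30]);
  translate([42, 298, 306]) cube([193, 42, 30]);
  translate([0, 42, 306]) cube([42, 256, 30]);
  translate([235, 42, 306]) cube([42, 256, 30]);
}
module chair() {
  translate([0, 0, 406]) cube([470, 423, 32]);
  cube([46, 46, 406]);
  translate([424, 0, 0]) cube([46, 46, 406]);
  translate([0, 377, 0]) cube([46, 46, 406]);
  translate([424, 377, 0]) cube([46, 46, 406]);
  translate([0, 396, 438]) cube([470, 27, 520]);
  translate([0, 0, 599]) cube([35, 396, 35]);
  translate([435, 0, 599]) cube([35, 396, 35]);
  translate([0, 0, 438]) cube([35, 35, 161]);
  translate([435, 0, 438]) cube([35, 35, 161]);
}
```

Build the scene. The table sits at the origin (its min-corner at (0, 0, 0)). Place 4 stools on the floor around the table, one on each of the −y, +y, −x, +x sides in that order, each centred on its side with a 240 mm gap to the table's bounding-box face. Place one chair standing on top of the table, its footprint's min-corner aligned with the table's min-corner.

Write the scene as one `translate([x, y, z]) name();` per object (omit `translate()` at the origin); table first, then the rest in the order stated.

table();
translate([451, -580, 0]) stool();
translate([451, 868, 0]) stool();
translate([-517, 144, 0]) stool();
translate([1419, 144, 0]) stool();
translate([0, 0, 702]) chair();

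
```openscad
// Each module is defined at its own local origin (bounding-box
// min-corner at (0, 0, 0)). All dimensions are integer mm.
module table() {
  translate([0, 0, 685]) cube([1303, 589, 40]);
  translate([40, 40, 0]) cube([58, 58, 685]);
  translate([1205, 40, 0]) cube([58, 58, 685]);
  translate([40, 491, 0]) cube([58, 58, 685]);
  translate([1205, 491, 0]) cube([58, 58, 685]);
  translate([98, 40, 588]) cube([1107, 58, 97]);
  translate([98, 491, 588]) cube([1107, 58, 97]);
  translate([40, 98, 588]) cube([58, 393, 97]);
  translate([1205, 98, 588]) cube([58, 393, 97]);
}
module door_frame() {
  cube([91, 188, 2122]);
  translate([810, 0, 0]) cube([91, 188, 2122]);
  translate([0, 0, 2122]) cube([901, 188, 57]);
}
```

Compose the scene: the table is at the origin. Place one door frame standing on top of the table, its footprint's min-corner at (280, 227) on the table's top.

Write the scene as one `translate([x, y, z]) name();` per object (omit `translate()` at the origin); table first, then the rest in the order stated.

table();
translate([280, 227, 725]) door_frame();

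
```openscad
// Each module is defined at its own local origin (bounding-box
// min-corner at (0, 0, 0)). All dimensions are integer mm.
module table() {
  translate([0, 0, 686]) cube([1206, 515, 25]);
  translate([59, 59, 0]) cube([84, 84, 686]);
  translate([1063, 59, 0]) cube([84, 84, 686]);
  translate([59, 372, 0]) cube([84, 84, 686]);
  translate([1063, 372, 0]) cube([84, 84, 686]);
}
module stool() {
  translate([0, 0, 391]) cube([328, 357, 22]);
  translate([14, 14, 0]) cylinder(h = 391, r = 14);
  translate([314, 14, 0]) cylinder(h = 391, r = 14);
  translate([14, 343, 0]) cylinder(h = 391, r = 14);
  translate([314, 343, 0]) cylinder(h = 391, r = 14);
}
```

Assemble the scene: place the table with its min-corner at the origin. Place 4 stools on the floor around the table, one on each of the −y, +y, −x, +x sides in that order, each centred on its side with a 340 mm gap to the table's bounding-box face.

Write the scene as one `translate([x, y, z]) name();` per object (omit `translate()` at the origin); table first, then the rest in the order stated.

table();
translate([439, -697, 0]) stool();
translate([439, 855, 0]) stool();
translate([-668, 79, 0]) stool();
translate([1546, 79, 0]) stool();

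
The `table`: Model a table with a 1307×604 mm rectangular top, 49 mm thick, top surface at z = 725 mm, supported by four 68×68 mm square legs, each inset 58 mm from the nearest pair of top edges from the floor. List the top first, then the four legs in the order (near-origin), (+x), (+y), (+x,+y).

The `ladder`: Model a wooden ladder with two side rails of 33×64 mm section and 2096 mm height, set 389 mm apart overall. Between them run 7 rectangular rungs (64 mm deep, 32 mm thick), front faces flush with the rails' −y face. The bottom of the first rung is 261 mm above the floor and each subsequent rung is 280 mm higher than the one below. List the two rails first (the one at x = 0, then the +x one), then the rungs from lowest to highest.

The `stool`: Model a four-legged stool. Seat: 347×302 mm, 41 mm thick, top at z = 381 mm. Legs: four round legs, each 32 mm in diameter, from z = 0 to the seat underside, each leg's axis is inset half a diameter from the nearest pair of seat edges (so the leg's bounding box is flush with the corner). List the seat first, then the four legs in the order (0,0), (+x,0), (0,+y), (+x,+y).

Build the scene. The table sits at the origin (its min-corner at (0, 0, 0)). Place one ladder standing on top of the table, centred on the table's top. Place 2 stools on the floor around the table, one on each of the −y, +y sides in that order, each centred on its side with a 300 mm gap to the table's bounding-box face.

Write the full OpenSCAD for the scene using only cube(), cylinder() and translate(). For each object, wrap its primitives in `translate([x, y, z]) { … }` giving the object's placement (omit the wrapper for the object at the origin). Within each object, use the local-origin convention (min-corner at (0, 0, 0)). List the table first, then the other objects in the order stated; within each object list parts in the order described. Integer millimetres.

translate([0, 0, 676]) cube([1307, 604, 49]);
translate([58, 58, 0]) cube([68, 68, 676]);
translate([1181, 58, 0]) cube([68, 68, 676]);
translate([58, 478, 0]) cube([68, 68, 676]);
translate([1181, 478, 0]) cube([68, 68, 676]);
translate([459, 270, 725]) {
  cube([33, 64, 2096]);
  translate([356, 0, 0]) cube([33, 64, 2096]);
  translate([33, 0, 261]) cube([323, 64, 32]);
  translate([33, 0, 541]) cube([323, 64, 32]);
  translate([33, 0, 821]) cube([323, 64, 32]);
  translate([33, 0, 1101]) cube([323, 64, 32]);
  translate([33, 0, 1381]) cube([323, 64, 32]);
  translate([33, 0, 1661]) cube([323, 64, 32]);
  translate([33, 0, 1941]) cube([323, 64, 32]);
}
translate([480, -602, 0]) {
  translate([0, 0, 340]) cube([347, 302, 41]);
  translate([16, 16, 0]) cylinder(h = 340, r = 16);
  translate([331, 16, 0]) cylinder(h = 340, r = 16);
  translate([16, 286, 0]) cylinder(h = 340, r = 16);
  translate([331, 286, 0]) cylinder(h = 340, r = 16);
}
translate([480, 904, 0]) {
  translate([0, 0, 340]) cube([347, 302, 41]);
  translate([16, 16, 0]) cylinder(h = 340, r = 16);
  translate([331, 16, 0]) cylinder(h = 340, r = 16);
  translate([16, 286, 0]) cylinder(h = 340, r = 16);
  translate([331, 286, 0]) cylinder(h = 340, r = 16);
}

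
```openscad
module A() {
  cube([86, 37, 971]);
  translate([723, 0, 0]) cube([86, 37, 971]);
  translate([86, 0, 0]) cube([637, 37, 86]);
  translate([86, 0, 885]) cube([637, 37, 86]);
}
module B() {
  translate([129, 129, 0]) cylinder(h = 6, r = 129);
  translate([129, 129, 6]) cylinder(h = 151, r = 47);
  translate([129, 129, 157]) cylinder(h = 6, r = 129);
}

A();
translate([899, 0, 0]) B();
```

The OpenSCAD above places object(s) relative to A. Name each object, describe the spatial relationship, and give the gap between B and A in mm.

The spool's nearest face is 90 mm from the picture frame's +x face.

A is a picture frame. B is a spool. The spool is on the floor beside the picture frame on its +x side. The gap between the spool and the picture frame is 90 mm.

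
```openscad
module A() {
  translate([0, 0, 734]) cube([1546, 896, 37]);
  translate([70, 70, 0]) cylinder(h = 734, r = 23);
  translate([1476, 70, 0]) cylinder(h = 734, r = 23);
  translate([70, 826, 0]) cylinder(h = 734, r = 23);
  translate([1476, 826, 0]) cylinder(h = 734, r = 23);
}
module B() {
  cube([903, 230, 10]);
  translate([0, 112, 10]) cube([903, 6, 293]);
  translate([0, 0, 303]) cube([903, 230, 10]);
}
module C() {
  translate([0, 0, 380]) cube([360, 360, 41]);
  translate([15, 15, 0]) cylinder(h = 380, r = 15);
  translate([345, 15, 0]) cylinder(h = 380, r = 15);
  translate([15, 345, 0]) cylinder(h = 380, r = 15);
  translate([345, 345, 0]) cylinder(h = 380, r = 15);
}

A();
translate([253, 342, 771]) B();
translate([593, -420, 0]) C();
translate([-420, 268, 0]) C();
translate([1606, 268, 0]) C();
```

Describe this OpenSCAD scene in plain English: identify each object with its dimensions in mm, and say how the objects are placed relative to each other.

A is a table with a 1546×896 mm rectangular top, 37 mm thick, top surface at z = 771 mm, supported by four round legs of 46 mm diameter, each leg's bounding box inset 47 mm from the nearest pair of top edges, running from the floor.

B is an I-beam lying along x, 903 mm long. Overall section height 313 mm. Two flanges 230 mm wide (y) and 10 mm thick, one on the floor and one at the top; a web 6 mm thick runs between them, centred on the flange width.

C is a four-legged stool. The seat is a 360×360×41 mm slab whose top surface is at z = 421 mm; four round legs, each 30 mm in diameter, run from the floor (z = 0) to the underside of the seat, each leg's axis is inset half a diameter from the nearest pair of seat edges (so the leg's bounding box is flush with the corner).

The I-beam is on top of the table. Three stools sit around the table at the −y, −x, +x sides.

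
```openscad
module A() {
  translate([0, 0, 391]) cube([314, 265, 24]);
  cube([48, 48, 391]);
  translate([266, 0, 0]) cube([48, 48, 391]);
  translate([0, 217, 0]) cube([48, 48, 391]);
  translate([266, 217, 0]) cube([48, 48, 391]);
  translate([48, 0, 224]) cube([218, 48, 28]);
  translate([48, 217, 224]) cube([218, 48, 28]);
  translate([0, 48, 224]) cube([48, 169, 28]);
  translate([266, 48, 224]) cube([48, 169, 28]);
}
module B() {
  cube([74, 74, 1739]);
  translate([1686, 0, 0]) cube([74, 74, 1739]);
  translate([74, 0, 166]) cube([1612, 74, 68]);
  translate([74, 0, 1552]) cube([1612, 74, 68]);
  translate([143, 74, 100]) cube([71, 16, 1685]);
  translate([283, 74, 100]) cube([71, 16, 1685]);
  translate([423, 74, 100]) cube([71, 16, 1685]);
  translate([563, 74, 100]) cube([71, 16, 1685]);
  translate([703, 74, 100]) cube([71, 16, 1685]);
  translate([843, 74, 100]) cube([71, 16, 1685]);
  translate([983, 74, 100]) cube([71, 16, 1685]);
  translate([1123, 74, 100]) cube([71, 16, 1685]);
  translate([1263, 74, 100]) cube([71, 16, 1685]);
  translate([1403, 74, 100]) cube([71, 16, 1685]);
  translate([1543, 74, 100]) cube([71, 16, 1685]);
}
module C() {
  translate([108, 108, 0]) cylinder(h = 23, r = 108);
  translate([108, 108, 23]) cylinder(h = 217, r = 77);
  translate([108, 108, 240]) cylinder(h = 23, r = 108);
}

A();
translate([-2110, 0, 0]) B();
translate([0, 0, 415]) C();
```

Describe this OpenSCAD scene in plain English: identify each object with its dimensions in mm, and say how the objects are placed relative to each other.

A is a simple wooden stool: a rectangular seat 314 mm (x) by 265 mm (y), 24 mm thick, top face at z = 415 mm, on four square legs, each 48×48 mm in cross-section. The legs rest on z = 0, each flush with a corner of the seat. Four stretchers, 48 mm wide and 28 mm tall, connect adjacent legs with their undersides at z = 224 mm, each running between the inner faces of the legs it joins and aligned with the legs' outer faces on the other axis.

B is a fence section. Two 74×74 mm posts, 1739 mm tall, stand on the floor with a clear span of 1612 mm between their inner faces. Two horizontal rails of 74×68 mm section span the gap between the posts with their undersides at z = 166 mm and z = 1552 mm, flush with the posts' −y face. 11 pickets, each 71 mm wide, 16 mm thick and 1685 mm tall, are fixed to the +y face of the rails with their bottoms at z = 100 mm, evenly spaced across the span with equal gaps (rounded down to the nearest mm) at the −x end and between each pair — any rounding remainder accumulates at the +x end.

C is a spool: two coaxial disc flanges of radius 108 mm and thickness 23 mm, joined by a core cylinder of radius 77 mm and height 217 mm. The lower flange rests on z = 0 and the three cylinders share a vertical axis.

The fence section is on the floor beside the stool on its −x side. The spool is on top of the stool.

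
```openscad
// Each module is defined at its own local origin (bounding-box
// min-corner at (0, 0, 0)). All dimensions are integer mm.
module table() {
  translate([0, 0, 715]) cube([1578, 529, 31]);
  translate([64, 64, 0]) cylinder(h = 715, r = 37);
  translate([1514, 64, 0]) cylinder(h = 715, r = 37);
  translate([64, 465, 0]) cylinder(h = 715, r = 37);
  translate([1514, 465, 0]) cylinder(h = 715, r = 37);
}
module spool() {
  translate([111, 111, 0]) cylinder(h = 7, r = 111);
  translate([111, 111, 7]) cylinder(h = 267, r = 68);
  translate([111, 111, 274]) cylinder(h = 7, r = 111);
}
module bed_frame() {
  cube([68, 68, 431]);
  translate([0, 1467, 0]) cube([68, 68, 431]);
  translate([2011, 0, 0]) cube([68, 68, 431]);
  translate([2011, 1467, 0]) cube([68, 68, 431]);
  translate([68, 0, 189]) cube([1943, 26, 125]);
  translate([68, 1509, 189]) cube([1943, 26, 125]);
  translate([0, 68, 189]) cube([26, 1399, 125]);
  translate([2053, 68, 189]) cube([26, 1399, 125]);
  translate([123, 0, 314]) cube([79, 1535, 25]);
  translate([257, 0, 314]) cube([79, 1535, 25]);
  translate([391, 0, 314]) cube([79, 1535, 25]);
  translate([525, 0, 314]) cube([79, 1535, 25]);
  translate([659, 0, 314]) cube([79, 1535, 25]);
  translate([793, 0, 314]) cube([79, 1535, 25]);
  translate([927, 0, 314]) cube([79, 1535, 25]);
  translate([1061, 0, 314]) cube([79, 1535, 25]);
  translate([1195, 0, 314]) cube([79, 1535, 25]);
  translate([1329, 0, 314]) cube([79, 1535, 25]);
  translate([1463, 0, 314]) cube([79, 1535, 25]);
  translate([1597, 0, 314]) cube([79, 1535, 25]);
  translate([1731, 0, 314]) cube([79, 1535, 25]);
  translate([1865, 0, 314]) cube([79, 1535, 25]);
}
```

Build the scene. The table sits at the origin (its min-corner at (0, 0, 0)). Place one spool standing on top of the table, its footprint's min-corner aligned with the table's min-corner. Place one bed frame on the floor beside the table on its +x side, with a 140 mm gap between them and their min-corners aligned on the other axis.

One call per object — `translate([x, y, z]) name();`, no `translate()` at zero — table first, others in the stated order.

table();
translate([0, 0, 746]) spool();
translate([1718, 0, 0]) bed_frame();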